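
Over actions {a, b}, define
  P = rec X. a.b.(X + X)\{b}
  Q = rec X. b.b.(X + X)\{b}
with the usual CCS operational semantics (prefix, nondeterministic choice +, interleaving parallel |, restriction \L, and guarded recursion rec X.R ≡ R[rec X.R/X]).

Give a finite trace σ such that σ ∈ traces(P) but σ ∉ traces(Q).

LTS(P): 4 reachable states
  u0 = rec X. a.b.(X + X)\{b} ⊢ =a=> u1
  u1 = b.((rec X. a.b.(X + X)\{b}) + (rec X. a.b.(X + X)\{b}))\{b} ⊢ =b=> u2
  u2 = ((rec X. a.b.(X + X)\{b}) + (rec X. a.b.(X + X)\{b}))\{b} ⊢ =a=> u3
  u3 = (b.((rec X. a.b.(X + X)\{b}) + (rec X. a.b.(X + X)\{b}))\{b})\{b} ⊢ stopped
LTS(Q): 3 reachable states
  v0 = rec X. b.b.(X + X)\{b} ⊢ =b=> v1
  v1 = b.((rec X. b.b.(X + X)\{b}) + (rec X. b.b.(X + X)\{b}))\{b} ⊢ =b=> v2
  v2 = ((rec X. b.b.(X + X)\{b}) + (rec X. b.b.(X + X)\{b}))\{b} ⊢ stopped
Executing a from P (initial set {u0}):
  [1] a ⇒ {u1}
  ✓ P
Executing a from Q (initial set {v0}):
  [1] a ⇒ no successor for Q

a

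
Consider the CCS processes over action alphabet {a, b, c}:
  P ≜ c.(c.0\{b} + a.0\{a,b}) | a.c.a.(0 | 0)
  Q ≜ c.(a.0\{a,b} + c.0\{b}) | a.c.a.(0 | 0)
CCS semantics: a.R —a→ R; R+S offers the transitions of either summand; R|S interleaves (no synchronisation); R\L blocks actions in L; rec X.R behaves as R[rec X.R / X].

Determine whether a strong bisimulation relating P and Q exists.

P's transition system — 16 states:
  s0 = c.(c.0\{b} + a.0\{a,b}) | a.c.a.(0 | 0) has moves ··a··> s1, ··c··> s2
  s1 = c.(c.0\{b} + a.0\{a,b}) | c.a.(0 | 0) has moves ··c··> s3, ··c··> s4
  s2 = (c.0\{b} + a.0\{a,b}) | a.c.a.(0 | 0) has moves ··a··> s3, ··a··> s5, ··c··> s6
  s3 = (c.0\{b} + a.0\{a,b}) | c.a.(0 | 0) has moves ··a··> s7, ··c··> s8, ··c··> s9
  s4 = c.(c.0\{b} + a.0\{a,b}) | a.(0 | 0) has moves ··a··> s10, ··c··> s8
  s5 = 0\{a,b} | a.c.a.(0 | 0) has moves ··a··> s7
  s6 = 0\{b} | a.c.a.(0 | 0) has moves ··a··> s9
  s7 = 0\{a,b} | c.a.(0 | 0) has moves ··c··> s11
  s8 = (c.0\{b} + a.0\{a,b}) | a.(0 | 0) has moves ··a··> s11, ··a··> s12, ··c··> s13
  s9 = 0\{b} | c.a.(0 | 0) has moves ··c··> s13
  s10 = c.(c.0\{b} + a.0\{a,b}) | (0 | 0) has moves ··c··> s12
  s11 = 0\{a,b} | a.(0 | 0) has moves ··a··> s14
  s12 = (c.0\{b} + a.0\{a,b}) | (0 | 0) has moves ··a··> s14, ··c··> s15
  s13 = 0\{b} | a.(0 | 0) has moves ··a··> s15
  s14 = 0\{a,b} | (0 | 0) has moves (no moves)
  s15 = 0\{b} | (0 | 0) has moves (no moves)
Q's transition system — 16 states:
  t0 = c.(a.0\{a,b} + c.0\{b}) | a.c.a.(0 | 0) has moves ··a··> t1, ··c··> t2
  t1 = c.(a.0\{a,b} + c.0\{b}) | c.a.(0 | 0) has moves ··c··> t3, ··c··> t4
  t2 = (a.0\{a,b} + c.0\{b}) | a.c.a.(0 | 0) has moves ··a··> t3, ··a··> t5, ··c··> t6
  t3 = (a.0\{a,b} + c.0\{b}) | c.a.(0 | 0) has moves ··a··> t7, ··c··> t8, ··c··> t9
  t4 = c.(a.0\{a,b} + c.0\{b}) | a.(0 | 0) has moves ··a··> t10, ··c··> t8
  t5 = 0\{a,b} | a.c.a.(0 | 0) has moves ··a··> t7
  t6 = 0\{b} | a.c.a.(0 | 0) has moves ··a··> t9
  t7 = 0\{a,b} | c.a.(0 | 0) has moves ··c··> t11
  t8 = (a.0\{a,b} + c.0\{b}) | a.(0 | 0) has moves ··a··> t11, ··a··> t12, ··c··> t13
  t9 = 0\{b} | c.a.(0 | 0) has moves ··c··> t13
  t10 = c.(a.0\{a,b} + c.0\{b}) | (0 | 0) has moves ··c··> t12
  t11 = 0\{a,b} | a.(0 | 0) has moves ··a··> t14
  t12 = (a.0\{a,b} + c.0\{b}) | (0 | 0) has moves ··a··> t14, ··c··> t15
  t13 = 0\{b} | a.(0 | 0) has moves ··a··> t15
  t14 = 0\{a,b} | (0 | 0) has moves (no moves)
  t15 = 0\{b} | (0 | 0) has moves (no moves)
Coarsest stable partition (strong bisimilarity classes):
  B0 = {s0, t0}
  B1 = {s2, t2}
  B2 = {s5, s6, t5, t6}
  B3 = {s7, s9, t7, t9}
  B4 = {s11, s13, t11, t13}
  B5 = {s14, s15, t14, t15}
  B6 = {s3, t3}
  B7 = {s8, t8}
  B8 = {s12, t12}
  B9 = {s1, t1}
  B10 = {s4, t4}
  B11 = {s10, t10}
s0 ∈ B0, t0 ∈ B0 → same block

bisimilar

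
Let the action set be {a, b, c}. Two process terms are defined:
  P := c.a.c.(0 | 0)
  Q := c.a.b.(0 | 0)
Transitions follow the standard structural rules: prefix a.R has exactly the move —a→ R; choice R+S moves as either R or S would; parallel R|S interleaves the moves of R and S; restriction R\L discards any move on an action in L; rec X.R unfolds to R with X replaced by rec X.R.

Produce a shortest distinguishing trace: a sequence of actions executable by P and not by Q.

P's transition system — 4 states:
  p0 = c.a.c.(0 | 0) has moves =c=> p1
  p1 = a.c.(0 | 0) has moves =a=> p2
  p2 = c.(0 | 0) has moves =c=> p3
  p3 = 0 | 0 has moves ·
Q's transition system — 4 states:
  q0 = c.a.b.(0 | 0) has moves =c=> q1
  q1 = a.b.(0 | 0) has moves =a=> q2
  q2 = b.(0 | 0) has moves =b=> q3
  q3 = 0 | 0 has moves ·
Run σ = ⟨cac⟩ on P: start {p0}
  after c @ step 1: {p1}
  after a @ step 2: {p2}
  after c @ step 3: {p3}
  ✓ P
Run σ = ⟨cac⟩ on Q: start {q0}
  after c @ step 1: {q1}
  after a @ step 2: {q2}
  after c @ step 3: ∅  — Q cannot continue

cac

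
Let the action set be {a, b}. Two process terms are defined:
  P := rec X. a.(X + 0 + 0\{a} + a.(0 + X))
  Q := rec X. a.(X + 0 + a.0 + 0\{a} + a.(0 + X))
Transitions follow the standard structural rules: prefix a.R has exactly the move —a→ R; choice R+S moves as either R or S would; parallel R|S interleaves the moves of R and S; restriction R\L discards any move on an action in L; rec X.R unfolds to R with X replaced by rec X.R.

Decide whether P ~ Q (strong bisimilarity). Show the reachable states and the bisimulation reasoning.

not bisimilar

Reachable graph of P (3 states):
  s0 = rec X. a.(X + 0 + 0\{a} + a.(0 + X)) ⊢ —a→ s1
  s1 = (rec X. a.(X + 0 + 0\{a} + a.(0 + X))) + 0 + 0\{a} + a.(0 + (rec X. a.(X + 0 + 0\{a} + a.(0 + X)))) ⊢ —a→ s1, —a→ s2
  s2 = 0 + (rec X. a.(X + 0 + 0\{a} + a.(0 + X))) ⊢ —a→ s1
Reachable graph of Q (4 states):
  t0 = rec X. a.(X + 0 + a.0 + 0\{a} + a.(0 + X)) ⊢ —a→ t1
  t1 = (rec X. a.(X + 0 + a.0 + 0\{a} + a.(0 + X))) + 0 + a.0 + 0\{a} + a.(0 + (rec X. a.(X + 0 + a.0 + 0\{a} + a.(0 + X)))) ⊢ —a→ t1, —a→ t2, —a→ t3
  t2 = 0 ⊢ deadlocked
  t3 = 0 + (rec X. a.(X + 0 + a.0 + 0\{a} + a.(0 + X))) ⊢ —a→ t1
Partition-refinement fixed point:
  B0 = {s0, s1, s2}
  B1 = {t0, t3}
  B2 = {t1}
  B3 = {t2}
s0 ∈ B0, t0 ∈ B1 → different blocks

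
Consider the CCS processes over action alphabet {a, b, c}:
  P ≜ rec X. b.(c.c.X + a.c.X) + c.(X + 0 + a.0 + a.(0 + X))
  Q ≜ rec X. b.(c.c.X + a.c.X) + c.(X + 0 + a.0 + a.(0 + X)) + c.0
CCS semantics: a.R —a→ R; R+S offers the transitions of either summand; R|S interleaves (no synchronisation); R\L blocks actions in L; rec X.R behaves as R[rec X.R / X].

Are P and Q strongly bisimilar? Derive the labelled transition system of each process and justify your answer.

P's transition system — 6 states:
  m0 = rec X. b.(c.c.X + a.c.X) + c.(X + 0 + a.0 + a.(0 + X)) :: --b--▸ m1, --c--▸ m2
  m1 = c.c.(rec X. b.(c.c.X + a.c.X) + c.(X + 0 + a.0 + a.(0 + X))) + a.c.(rec X. b.(c.c.X + a.c.X) + c.(X + 0 + a.0 + a.(0 + X))) :: --a--▸ m3, --c--▸ m3
  m2 = (rec X. b.(c.c.X + a.c.X) + c.(X + 0 + a.0 + a.(0 + X))) + 0 + a.0 + a.(0 + (rec X. b.(c.c.X + a.c.X) + c.(X + 0 + a.0 + a.(0 + X)))) :: --a--▸ m4, --a--▸ m5, --b--▸ m1, --c--▸ m2
  m3 = c.(rec X. b.(c.c.X + a.c.X) + c.(X + 0 + a.0 + a.(0 + X))) :: --c--▸ m0
  m4 = 0 :: ∅
  m5 = 0 + (rec X. b.(c.c.X + a.c.X) + c.(X + 0 + a.0 + a.(0 + X))) :: --b--▸ m1, --c--▸ m2
Q's transition system — 6 states:
  n0 = rec X. b.(c.c.X + a.c.X) + c.(X + 0 + a.0 + a.(0 + X)) + c.0 :: --b--▸ n1, --c--▸ n2, --c--▸ n3
  n1 = c.c.(rec X. b.(c.c.X + a.c.X) + c.(X + 0 + a.0 + a.(0 + X)) + c.0) + a.c.(rec X. b.(c.c.X + a.c.X) + c.(X + 0 + a.0 + a.(0 + X)) + c.0) :: --a--▸ n4, --c--▸ n4
  n2 = (rec X. b.(c.c.X + a.c.X) + c.(X + 0 + a.0 + a.(0 + X)) + c.0) + 0 + a.0 + a.(0 + (rec X. b.(c.c.X + a.c.X) + c.(X + 0 + a.0 + a.(0 + X)) + c.0)) :: --a--▸ n3, --a--▸ n5, --b--▸ n1, --c--▸ n2, --c--▸ n3
  n3 = 0 :: ∅
  n4 = c.(rec X. b.(c.c.X + a.c.X) + c.(X + 0 + a.0 + a.(0 + X)) + c.0) :: --c--▸ n0
  n5 = 0 + (rec X. b.(c.c.X + a.c.X) + c.(X + 0 + a.0 + a.(0 + X)) + c.0) :: --b--▸ n1, --c--▸ n2, --c--▸ n3
Bisimilarity quotient blocks:
  B0 = {m0, m5}
  B1 = {m1}
  B2 = {m3}
  B3 = {m2}
  B4 = {m4, n3}
  B5 = {n0, n5}
  B6 = {n1}
  B7 = {n4}
  B8 = {n2}
m0 ∈ B0, n0 ∈ B5 → different blocks

NO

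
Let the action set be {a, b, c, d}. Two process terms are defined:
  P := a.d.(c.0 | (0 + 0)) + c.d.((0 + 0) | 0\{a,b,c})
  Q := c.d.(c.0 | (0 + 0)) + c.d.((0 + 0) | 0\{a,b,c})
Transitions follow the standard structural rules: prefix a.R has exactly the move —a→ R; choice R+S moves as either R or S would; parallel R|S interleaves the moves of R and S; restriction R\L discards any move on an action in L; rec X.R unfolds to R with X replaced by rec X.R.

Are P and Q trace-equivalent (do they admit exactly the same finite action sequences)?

Reachable graph of P (6 states):
  m0 = a.d.(c.0 | (0 + 0)) + c.d.((0 + 0) | 0\{a,b,c}) → --a--▸ m1, --c--▸ m2
  m1 = d.(c.0 | (0 + 0)) → --d--▸ m3
  m2 = d.((0 + 0) | 0\{a,b,c}) → --d--▸ m4
  m3 = c.0 | (0 + 0) → --c--▸ m5
  m4 = (0 + 0) | 0\{a,b,c} → ∅
  m5 = 0 | (0 + 0) → ∅
Reachable graph of Q (6 states):
  n0 = c.d.(c.0 | (0 + 0)) + c.d.((0 + 0) | 0\{a,b,c}) → --c--▸ n1, --c--▸ n2
  n1 = d.((0 + 0) | 0\{a,b,c}) → --d--▸ n3
  n2 = d.(c.0 | (0 + 0)) → --d--▸ n4
  n3 = (0 + 0) | 0\{a,b,c} → ∅
  n4 = c.0 | (0 + 0) → --c--▸ n5
  n5 = 0 | (0 + 0) → ∅
Executing a from P (initial set {m0}):
  [1] a ⇒ {m1}
  — P admits the full trace.
Executing a from Q (initial set {n0}):
  [1] a ⇒ ∅  — Q cannot continue

trace-distinct — witness ⟨a⟩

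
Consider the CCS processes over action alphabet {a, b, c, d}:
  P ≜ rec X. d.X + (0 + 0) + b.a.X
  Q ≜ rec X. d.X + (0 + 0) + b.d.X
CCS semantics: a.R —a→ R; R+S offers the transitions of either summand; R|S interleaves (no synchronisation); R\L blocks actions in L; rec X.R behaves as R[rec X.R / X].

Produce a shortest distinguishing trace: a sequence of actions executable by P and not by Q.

LTS(P): 2 reachable states
  s0 = rec X. d.X + (0 + 0) + b.a.X | --b--▸ s1, --d--▸ s0
  s1 = a.(rec X. d.X + (0 + 0) + b.a.X) | --a--▸ s0
LTS(Q): 2 reachable states
  t0 = rec X. d.X + (0 + 0) + b.d.X | --b--▸ t1, --d--▸ t0
  t1 = d.(rec X. d.X + (0 + 0) + b.d.X) | --d--▸ t0
Trace ⟨ba⟩ through P, begin at {s0}:
  after b @ step 1: {s1}
  after a @ step 2: {s0}
  — P admits the full trace.
Trace ⟨ba⟩ through Q, begin at {t0}:
  after b @ step 1: {t1}
  after a @ step 2: ∅  — Q cannot continue

ba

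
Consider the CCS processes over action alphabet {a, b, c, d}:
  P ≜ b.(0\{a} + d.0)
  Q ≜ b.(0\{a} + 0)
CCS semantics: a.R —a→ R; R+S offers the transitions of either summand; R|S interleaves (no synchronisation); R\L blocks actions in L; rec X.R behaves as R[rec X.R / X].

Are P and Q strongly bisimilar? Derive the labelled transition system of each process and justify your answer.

P's transition system — 3 states:
  u0 = b.(0\{a} + d.0) :: ··b··> u1
  u1 = 0\{a} + d.0 :: ··d··> u2
  u2 = 0 :: ∅
Q's transition system — 2 states:
  v0 = b.(0\{a} + 0) :: ··b··> v1
  v1 = 0\{a} + 0 :: ∅
Bisimilarity quotient blocks:
  B0 = {u0}
  B1 = {u1}
  B2 = {u2, v1}
  B3 = {v0}
u0 ∈ B0, v0 ∈ B3 → different blocks

P ≁ Q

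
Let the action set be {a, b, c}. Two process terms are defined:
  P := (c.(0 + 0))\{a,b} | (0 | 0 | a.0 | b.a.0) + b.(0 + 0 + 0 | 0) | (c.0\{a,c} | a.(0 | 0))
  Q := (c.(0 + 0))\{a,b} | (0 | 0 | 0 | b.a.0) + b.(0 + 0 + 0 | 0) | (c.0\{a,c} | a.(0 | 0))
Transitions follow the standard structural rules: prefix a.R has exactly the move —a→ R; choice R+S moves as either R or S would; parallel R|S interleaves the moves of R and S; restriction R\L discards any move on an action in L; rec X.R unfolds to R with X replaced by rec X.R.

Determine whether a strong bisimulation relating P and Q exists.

not bisimilar

P's transition system — 19 states:
  p0 = (c.(0 + 0))\{a,b} | (0 | 0 | a.0 | b.a.0) + b.(0 + 0 + 0 | 0) | (c.0\{a,c} | a.(0 | 0)) :: —a→ p1, —a→ p2, —b→ p3, —b→ p4, —c→ p5, —c→ p6
  p1 = (c.(0 + 0))\{a,b} | (0 | 0 | 0 | b.a.0) :: —b→ p7, —c→ p8
  p2 = b.(0 + 0 + 0 | 0) | (c.0\{a,c} | (0 | 0)) :: —b→ p9, —c→ p10
  p3 = (0 + 0 + 0 | 0) | (c.0\{a,c} | a.(0 | 0)) :: —a→ p9, —c→ p11
  p4 = (c.(0 + 0))\{a,b} | (0 | 0 | a.0 | a.0) :: —a→ p12, —a→ p7, —c→ p13
  p5 = (0 + 0)\{a,b} | (0 | 0 | a.0 | b.a.0) :: —a→ p8, —b→ p13
  p6 = b.(0 + 0 + 0 | 0) | (0\{a,c} | a.(0 | 0)) :: —a→ p10, —b→ p11
  p7 = (c.(0 + 0))\{a,b} | (0 | 0 | 0 | a.0) :: —a→ p14, —c→ p15
  p8 = (0 + 0)\{a,b} | (0 | 0 | 0 | b.a.0) :: —b→ p15
  p9 = (0 + 0 + 0 | 0) | (c.0\{a,c} | (0 | 0)) :: —c→ p16
  p10 = b.(0 + 0 + 0 | 0) | (0\{a,c} | (0 | 0)) :: —b→ p16
  p11 = (0 + 0 + 0 | 0) | (0\{a,c} | a.(0 | 0)) :: —a→ p16
  p12 = (c.(0 + 0))\{a,b} | (0 | 0 | a.0 | 0) :: —a→ p14, —c→ p17
  p13 = (0 + 0)\{a,b} | (0 | 0 | a.0 | a.0) :: —a→ p15, —a→ p17
  p14 = (c.(0 + 0))\{a,b} | (0 | 0 | 0 | 0) :: —c→ p18
  p15 = (0 + 0)\{a,b} | (0 | 0 | 0 | a.0) :: —a→ p18
  p16 = (0 + 0 + 0 | 0) | (0\{a,c} | (0 | 0)) :: deadlocked
  p17 = (0 + 0)\{a,b} | (0 | 0 | a.0 | 0) :: —a→ p18
  p18 = (0 + 0)\{a,b} | (0 | 0 | 0 | 0) :: deadlocked
Q's transition system — 13 states:
  q0 = (c.(0 + 0))\{a,b} | (0 | 0 | 0 | b.a.0) + b.(0 + 0 + 0 | 0) | (c.0\{a,c} | a.(0 | 0)) :: —a→ q1, —b→ q2, —b→ q3, —c→ q4, —c→ q5
  q1 = b.(0 + 0 + 0 | 0) | (c.0\{a,c} | (0 | 0)) :: —b→ q6, —c→ q7
  q2 = (0 + 0 + 0 | 0) | (c.0\{a,c} | a.(0 | 0)) :: —a→ q6, —c→ q8
  q3 = (c.(0 + 0))\{a,b} | (0 | 0 | 0 | a.0) :: —a→ q9, —c→ q10
  q4 = (0 + 0)\{a,b} | (0 | 0 | 0 | b.a.0) :: —b→ q10
  q5 = b.(0 + 0 + 0 | 0) | (0\{a,c} | a.(0 | 0)) :: —a→ q7, —b→ q8
  q6 = (0 + 0 + 0 | 0) | (c.0\{a,c} | (0 | 0)) :: —c→ q11
  q7 = b.(0 + 0 + 0 | 0) | (0\{a,c} | (0 | 0)) :: —b→ q11
  q8 = (0 + 0 + 0 | 0) | (0\{a,c} | a.(0 | 0)) :: —a→ q11
  q9 = (c.(0 + 0))\{a,b} | (0 | 0 | 0 | 0) :: —c→ q12
  q10 = (0 + 0)\{a,b} | (0 | 0 | 0 | a.0) :: —a→ q12
  q11 = (0 + 0 + 0 | 0) | (0\{a,c} | (0 | 0)) :: deadlocked
  q12 = (0 + 0)\{a,b} | (0 | 0 | 0 | 0) :: deadlocked
Partition-refinement fixed point:
  B0 = {p0}
  B1 = {p1}
  B2 = {p8, q4}
  B3 = {p11, p15, p17, q10, q8}
  B4 = {p16, p18, q11, q12}
  B5 = {p12, p3, p7, q2, q3}
  B6 = {p14, p9, q6, q9}
  B7 = {p5}
  B8 = {p13}
  B9 = {p6, q5}
  B10 = {p10, q7}
  B11 = {p4}
  B12 = {p2, q1}
  B13 = {q0}
p0 ∈ B0, q0 ∈ B13 → different blocks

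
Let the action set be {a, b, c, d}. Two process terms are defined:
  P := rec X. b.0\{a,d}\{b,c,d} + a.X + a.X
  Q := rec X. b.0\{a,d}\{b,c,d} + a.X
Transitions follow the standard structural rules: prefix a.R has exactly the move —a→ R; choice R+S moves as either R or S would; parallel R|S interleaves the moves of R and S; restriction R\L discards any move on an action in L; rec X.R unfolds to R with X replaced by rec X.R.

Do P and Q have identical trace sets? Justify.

LTS(P): 2 reachable states
  u0 = rec X. b.0\{a,d}\{b,c,d} + a.X + a.X → -a-> u0, -b-> u1
  u1 = 0\{a,d}\{b,c,d} → ·
LTS(Q): 2 reachable states
  v0 = rec X. b.0\{a,d}\{b,c,d} + a.X → -a-> v0, -b-> v1
  v1 = 0\{a,d}\{b,c,d} → ·
Bisimilarity quotient blocks:
  B0 = {u0, v0}
  B1 = {u1, v1}
u0 ∈ B0, v0 ∈ B0 → same block
Bisimilar ⇒ trace-equivalent.

YES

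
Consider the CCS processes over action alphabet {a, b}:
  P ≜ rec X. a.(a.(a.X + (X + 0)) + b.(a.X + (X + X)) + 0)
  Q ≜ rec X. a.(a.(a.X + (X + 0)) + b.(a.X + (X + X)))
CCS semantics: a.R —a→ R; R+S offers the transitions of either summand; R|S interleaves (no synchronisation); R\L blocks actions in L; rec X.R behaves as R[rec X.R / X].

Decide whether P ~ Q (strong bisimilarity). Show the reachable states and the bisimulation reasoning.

P's transition system — 4 states:
  u0 = rec X. a.(a.(a.X + (X + 0)) + b.(a.X + (X + X)) + 0) → ··a··> u1
  u1 = a.(a.(rec X. a.(a.(a.X + (X + 0)) + b.(a.X + (X + X)) + 0)) + ((rec X. a.(a.(a.X + (X + 0)) + b.(a.X + (X + X)) + 0)) + 0)) + b.(a.(rec X. a.(a.(a.X + (X + 0)) + b.(a.X + (X + X)) + 0)) + ((rec X. a.(a.(a.X + (X + 0)) + b.(a.X + (X + X)) + 0)) + (rec X. a.(a.(a.X + (X + 0)) + b.(a.X + (X + X)) + 0)))) + 0 → ··a··> u2, ··b··> u3
  u2 = a.(rec X. a.(a.(a.X + (X + 0)) + b.(a.X + (X + X)) + 0)) + ((rec X. a.(a.(a.X + (X + 0)) + b.(a.X + (X + X)) + 0)) + 0) → ··a··> u0, ··a··> u1
  u3 = a.(rec X. a.(a.(a.X + (X + 0)) + b.(a.X + (X + X)) + 0)) + ((rec X. a.(a.(a.X + (X + 0)) + b.(a.X + (X + X)) + 0)) + (rec X. a.(a.(a.X + (X + 0)) + b.(a.X + (X + X)) + 0))) → ··a··> u0, ··a··> u1
Q's transition system — 4 states:
  v0 = rec X. a.(a.(a.X + (X + 0)) + b.(a.X + (X + X))) → ··a··> v1
  v1 = a.(a.(rec X. a.(a.(a.X + (X + 0)) + b.(a.X + (X + X)))) + ((rec X. a.(a.(a.X + (X + 0)) + b.(a.X + (X + X)))) + 0)) + b.(a.(rec X. a.(a.(a.X + (X + 0)) + b.(a.X + (X + X)))) + ((rec X. a.(a.(a.X + (X + 0)) + b.(a.X + (X + X)))) + (rec X. a.(a.(a.X + (X + 0)) + b.(a.X + (X + X)))))) → ··a··> v2, ··b··> v3
  v2 = a.(rec X. a.(a.(a.X + (X + 0)) + b.(a.X + (X + X)))) + ((rec X. a.(a.(a.X + (X + 0)) + b.(a.X + (X + X)))) + 0) → ··a··> v0, ··a··> v1
  v3 = a.(rec X. a.(a.(a.X + (X + 0)) + b.(a.X + (X + X)))) + ((rec X. a.(a.(a.X + (X + 0)) + b.(a.X + (X + X)))) + (rec X. a.(a.(a.X + (X + 0)) + b.(a.X + (X + X))))) → ··a··> v0, ··a··> v1
Bisimilarity quotient blocks:
  B0 = {u0, v0}
  B1 = {u1, v1}
  B2 = {u2, u3, v2, v3}
u0 ∈ B0, v0 ∈ B0 → same block

YES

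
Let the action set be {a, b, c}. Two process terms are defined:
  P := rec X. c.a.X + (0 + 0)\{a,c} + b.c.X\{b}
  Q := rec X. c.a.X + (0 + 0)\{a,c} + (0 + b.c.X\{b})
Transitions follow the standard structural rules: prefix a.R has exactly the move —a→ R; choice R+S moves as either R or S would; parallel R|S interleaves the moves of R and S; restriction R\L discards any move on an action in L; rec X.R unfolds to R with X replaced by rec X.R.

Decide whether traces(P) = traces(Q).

YES

P's transition system — 5 states:
  u0 = rec X. c.a.X + (0 + 0)\{a,c} + b.c.X\{b} ⊢ -b-> u1, -c-> u2
  u1 = c.(rec X. c.a.X + (0 + 0)\{a,c} + b.c.X\{b})\{b} ⊢ -c-> u3
  u2 = a.(rec X. c.a.X + (0 + 0)\{a,c} + b.c.X\{b}) ⊢ -a-> u0
  u3 = (rec X. c.a.X + (0 + 0)\{a,c} + b.c.X\{b})\{b} ⊢ -c-> u4
  u4 = (a.(rec X. c.a.X + (0 + 0)\{a,c} + b.c.X\{b}))\{b} ⊢ -a-> u3
Q's transition system — 5 states:
  v0 = rec X. c.a.X + (0 + 0)\{a,c} + (0 + b.c.X\{b}) ⊢ -b-> v1, -c-> v2
  v1 = c.(rec X. c.a.X + (0 + 0)\{a,c} + (0 + b.c.X\{b}))\{b} ⊢ -c-> v3
  v2 = a.(rec X. c.a.X + (0 + 0)\{a,c} + (0 + b.c.X\{b})) ⊢ -a-> v0
  v3 = (rec X. c.a.X + (0 + 0)\{a,c} + (0 + b.c.X\{b}))\{b} ⊢ -c-> v4
  v4 = (a.(rec X. c.a.X + (0 + 0)\{a,c} + (0 + b.c.X\{b})))\{b} ⊢ -a-> v3
Partition-refinement fixed point:
  B0 = {u0, v0}
  B1 = {u2, v2}
  B2 = {u1, v1}
  B3 = {u3, v3}
  B4 = {u4, v4}
u0 ∈ B0, v0 ∈ B0 → same block
Bisimilar ⇒ trace-equivalent.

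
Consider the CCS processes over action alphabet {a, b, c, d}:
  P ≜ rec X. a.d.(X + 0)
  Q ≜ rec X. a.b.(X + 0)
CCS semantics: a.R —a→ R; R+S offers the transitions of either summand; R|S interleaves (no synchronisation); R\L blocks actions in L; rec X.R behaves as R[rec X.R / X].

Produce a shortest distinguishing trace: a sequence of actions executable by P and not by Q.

ad

Reachable graph of P (3 states):
  s0 = rec X. a.d.(X + 0) ⊢ —a→ s1
  s1 = d.((rec X. a.d.(X + 0)) + 0) ⊢ —d→ s2
  s2 = (rec X. a.d.(X + 0)) + 0 ⊢ —a→ s1
Reachable graph of Q (3 states):
  t0 = rec X. a.b.(X + 0) ⊢ —a→ t1
  t1 = b.((rec X. a.b.(X + 0)) + 0) ⊢ —b→ t2
  t2 = (rec X. a.b.(X + 0)) + 0 ⊢ —a→ t1
Trace ⟨ad⟩ through P, begin at {s0}:
  step 1 (a): {s1}
  step 2 (d): {s2}
  — P admits the full trace.
Trace ⟨ad⟩ through Q, begin at {t0}:
  step 1 (a): {t1}
  step 2 (d): ∅ (Q stuck)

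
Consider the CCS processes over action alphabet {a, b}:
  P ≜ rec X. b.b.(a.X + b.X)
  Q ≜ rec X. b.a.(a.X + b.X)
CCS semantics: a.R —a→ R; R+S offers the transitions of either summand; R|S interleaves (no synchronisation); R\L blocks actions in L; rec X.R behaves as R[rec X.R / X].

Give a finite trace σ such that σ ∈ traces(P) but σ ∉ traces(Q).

LTS(P): 3 reachable states
  m0 = rec X. b.b.(a.X + b.X) | =b=> m1
  m1 = b.(a.(rec X. b.b.(a.X + b.X)) + b.(rec X. b.b.(a.X + b.X))) | =b=> m2
  m2 = a.(rec X. b.b.(a.X + b.X)) + b.(rec X. b.b.(a.X + b.X)) | =a=> m0, =b=> m0
LTS(Q): 3 reachable states
  n0 = rec X. b.a.(a.X + b.X) | =b=> n1
  n1 = a.(a.(rec X. b.a.(a.X + b.X)) + b.(rec X. b.a.(a.X + b.X))) | =a=> n2
  n2 = a.(rec X. b.a.(a.X + b.X)) + b.(rec X. b.a.(a.X + b.X)) | =a=> n0, =b=> n0
Trace ⟨bb⟩ through P, begin at {m0}:
  step 1 (b): {m1}
  step 2 (b): {m2}
  P completes σ.
Trace ⟨bb⟩ through Q, begin at {n0}:
  step 1 (b): {n1}
  step 2 (b): ∅ (Q stuck)

bb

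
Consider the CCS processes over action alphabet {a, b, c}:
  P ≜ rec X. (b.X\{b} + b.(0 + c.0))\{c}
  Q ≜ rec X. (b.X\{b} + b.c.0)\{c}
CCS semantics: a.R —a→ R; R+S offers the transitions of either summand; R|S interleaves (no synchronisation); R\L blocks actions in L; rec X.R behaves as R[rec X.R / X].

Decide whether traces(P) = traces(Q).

P's transition system — 3 states:
  p0 = rec X. (b.X\{b} + b.(0 + c.0))\{c} → ··b··> p1, ··b··> p2
  p1 = (0 + c.0)\{c} → (no moves)
  p2 = (rec X. (b.X\{b} + b.(0 + c.0))\{c})\{b}\{c} → (no moves)
Q's transition system — 3 states:
  q0 = rec X. (b.X\{b} + b.c.0)\{c} → ··b··> q1, ··b··> q2
  q1 = (c.0)\{c} → (no moves)
  q2 = (rec X. (b.X\{b} + b.c.0)\{c})\{b}\{c} → (no moves)
Bisimilarity quotient blocks:
  B0 = {p0, q0}
  B1 = {p1, p2, q1, q2}
p0 ∈ B0, q0 ∈ B0 → same block
Bisimilar ⇒ trace-equivalent.

trace-equivalent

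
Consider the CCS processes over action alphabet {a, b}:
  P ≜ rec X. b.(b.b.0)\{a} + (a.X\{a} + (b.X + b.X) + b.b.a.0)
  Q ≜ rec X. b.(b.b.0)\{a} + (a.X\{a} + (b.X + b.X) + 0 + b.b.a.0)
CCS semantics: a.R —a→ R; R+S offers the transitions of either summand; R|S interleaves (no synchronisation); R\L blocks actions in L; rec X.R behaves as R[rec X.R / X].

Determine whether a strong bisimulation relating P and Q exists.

LTS(P): 13 reachable states
  s0 = rec X. b.(b.b.0)\{a} + (a.X\{a} + (b.X + b.X) + b.b.a.0) has moves ··a··> s1, ··b··> s0, ··b··> s2, ··b··> s3
  s1 = (rec X. b.(b.b.0)\{a} + (a.X\{a} + (b.X + b.X) + b.b.a.0))\{a} has moves ··b··> s1, ··b··> s4, ··b··> s5
  s2 = (b.b.0)\{a} has moves ··b··> s6
  s3 = b.a.0 has moves ··b··> s7
  s4 = (b.a.0)\{a} has moves ··b··> s8
  s5 = (b.b.0)\{a}\{a} has moves ··b··> s9
  s6 = (b.0)\{a} has moves ··b··> s10
  s7 = a.0 has moves ··a··> s11
  s8 = (a.0)\{a} has moves ·
  s9 = (b.0)\{a}\{a} has moves ··b··> s12
  s10 = 0\{a} has moves ·
  s11 = 0 has moves ·
  s12 = 0\{a}\{a} has moves ·
LTS(Q): 13 reachable states
  t0 = rec X. b.(b.b.0)\{a} + (a.X\{a} + (b.X + b.X) + 0 + b.b.a.0) has moves ··a··> t1, ··b··> t0, ··b··> t2, ··b··> t3
  t1 = (rec X. b.(b.b.0)\{a} + (a.X\{a} + (b.X + b.X) + 0 + b.b.a.0))\{a} has moves ··b··> t1, ··b··> t4, ··b··> t5
  t2 = (b.b.0)\{a} has moves ··b··> t6
  t3 = b.a.0 has moves ··b··> t7
  t4 = (b.a.0)\{a} has moves ··b··> t8
  t5 = (b.b.0)\{a}\{a} has moves ··b··> t9
  t6 = (b.0)\{a} has moves ··b··> t10
  t7 = a.0 has moves ··a··> t11
  t8 = (a.0)\{a} has moves ·
  t9 = (b.0)\{a}\{a} has moves ··b··> t12
  t10 = 0\{a} has moves ·
  t11 = 0 has moves ·
  t12 = 0\{a}\{a} has moves ·
Coarsest stable partition (strong bisimilarity classes):
  B0 = {s0, t0}
  B1 = {s2, s5, t2, t5}
  B2 = {s4, s6, s9, t4, t6, t9}
  B3 = {s10, s11, s12, s8, t10, t11, t12, t8}
  B4 = {s3, t3}
  B5 = {s7, t7}
  B6 = {s1, t1}
s0 ∈ B0, t0 ∈ B0 → same block

P ~ Q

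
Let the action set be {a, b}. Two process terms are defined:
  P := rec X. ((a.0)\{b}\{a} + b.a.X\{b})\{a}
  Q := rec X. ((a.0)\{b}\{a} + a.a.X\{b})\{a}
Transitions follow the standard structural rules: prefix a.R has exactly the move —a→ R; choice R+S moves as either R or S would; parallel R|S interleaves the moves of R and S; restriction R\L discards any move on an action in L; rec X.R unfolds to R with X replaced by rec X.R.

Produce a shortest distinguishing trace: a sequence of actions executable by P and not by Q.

P's transition system — 2 states:
  s0 = rec X. ((a.0)\{b}\{a} + b.a.X\{b})\{a} ⊢ =b=> s1
  s1 = (a.(rec X. ((a.0)\{b}\{a} + b.a.X\{b})\{a})\{b})\{a} ⊢ deadlocked
Q's transition system — 1 states:
  t0 = rec X. ((a.0)\{b}\{a} + a.a.X\{b})\{a} ⊢ deadlocked
Executing b from P (initial set {s0}):
  step 1 (b): {s1}
  ✓ P
Executing b from Q (initial set {t0}):
  step 1 (b): ∅ (Q stuck)

b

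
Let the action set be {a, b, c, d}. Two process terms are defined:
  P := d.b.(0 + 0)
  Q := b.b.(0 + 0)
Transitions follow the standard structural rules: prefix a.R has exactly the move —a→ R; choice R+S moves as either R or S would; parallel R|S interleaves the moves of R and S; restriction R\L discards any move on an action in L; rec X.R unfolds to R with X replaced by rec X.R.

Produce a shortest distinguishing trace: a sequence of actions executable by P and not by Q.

d

LTS(P): 3 reachable states
  m0 = d.b.(0 + 0) :: —d→ m1
  m1 = b.(0 + 0) :: —b→ m2
  m2 = 0 + 0 :: ·
LTS(Q): 3 reachable states
  n0 = b.b.(0 + 0) :: —b→ n1
  n1 = b.(0 + 0) :: —b→ n2
  n2 = 0 + 0 :: ·
Executing d from P (initial set {m0}):
  step 1 (d): {m1}
  P completes σ.
Executing d from Q (initial set {n0}):
  step 1 (d): no successor for Q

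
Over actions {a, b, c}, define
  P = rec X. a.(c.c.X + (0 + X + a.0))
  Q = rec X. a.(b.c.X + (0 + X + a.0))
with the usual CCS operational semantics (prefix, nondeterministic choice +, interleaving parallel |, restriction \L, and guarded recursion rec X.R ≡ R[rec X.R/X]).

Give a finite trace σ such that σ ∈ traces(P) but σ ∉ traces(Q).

P's transition system — 4 states:
  s0 = rec X. a.(c.c.X + (0 + X + a.0)) | —a→ s1
  s1 = c.c.(rec X. a.(c.c.X + (0 + X + a.0))) + (0 + (rec X. a.(c.c.X + (0 + X + a.0))) + a.0) | —a→ s1, —a→ s2, —c→ s3
  s2 = 0 | ∅
  s3 = c.(rec X. a.(c.c.X + (0 + X + a.0))) | —c→ s0
Q's transition system — 4 states:
  t0 = rec X. a.(b.c.X + (0 + X + a.0)) | —a→ t1
  t1 = b.c.(rec X. a.(b.c.X + (0 + X + a.0))) + (0 + (rec X. a.(b.c.X + (0 + X + a.0))) + a.0) | —a→ t1, —a→ t2, —b→ t3
  t2 = 0 | ∅
  t3 = c.(rec X. a.(b.c.X + (0 + X + a.0))) | —c→ t0
Run σ = ⟨ac⟩ on P: start {s0}
  step 1 (a): {s1}
  step 2 (c): {s3}
  — P admits the full trace.
Run σ = ⟨ac⟩ on Q: start {t0}
  step 1 (a): {t1}
  step 2 (c): ∅  — Q cannot continue

ac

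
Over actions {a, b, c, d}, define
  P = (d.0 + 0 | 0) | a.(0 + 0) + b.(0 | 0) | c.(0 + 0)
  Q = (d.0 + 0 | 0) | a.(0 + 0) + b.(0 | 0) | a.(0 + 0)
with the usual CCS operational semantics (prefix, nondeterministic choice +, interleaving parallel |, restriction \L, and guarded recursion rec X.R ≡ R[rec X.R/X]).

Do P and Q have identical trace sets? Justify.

NO — witness ⟨c⟩

Reachable graph of P (7 states):
  u0 = (d.0 + 0 | 0) | a.(0 + 0) + b.(0 | 0) | c.(0 + 0) | ··a··> u1, ··b··> u2, ··c··> u3, ··d··> u4
  u1 = (d.0 + 0 | 0) | (0 + 0) | ··d··> u5
  u2 = 0 | 0 | c.(0 + 0) | ··c··> u6
  u3 = b.(0 | 0) | (0 + 0) | ··b··> u6
  u4 = 0 | a.(0 + 0) | ··a··> u5
  u5 = 0 | (0 + 0) | stopped
  u6 = 0 | 0 | (0 + 0) | stopped
Reachable graph of Q (7 states):
  v0 = (d.0 + 0 | 0) | a.(0 + 0) + b.(0 | 0) | a.(0 + 0) | ··a··> v1, ··a··> v2, ··b··> v3, ··d··> v4
  v1 = (d.0 + 0 | 0) | (0 + 0) | ··d··> v5
  v2 = b.(0 | 0) | (0 + 0) | ··b··> v6
  v3 = 0 | 0 | a.(0 + 0) | ··a··> v6
  v4 = 0 | a.(0 + 0) | ··a··> v5
  v5 = 0 | (0 + 0) | stopped
  v6 = 0 | 0 | (0 + 0) | stopped
Run σ = ⟨c⟩ on P: start {u0}
  step 1 (c): {u3}
  P completes σ.
Run σ = ⟨c⟩ on Q: start {v0}
  step 1 (c): ∅ (Q stuck)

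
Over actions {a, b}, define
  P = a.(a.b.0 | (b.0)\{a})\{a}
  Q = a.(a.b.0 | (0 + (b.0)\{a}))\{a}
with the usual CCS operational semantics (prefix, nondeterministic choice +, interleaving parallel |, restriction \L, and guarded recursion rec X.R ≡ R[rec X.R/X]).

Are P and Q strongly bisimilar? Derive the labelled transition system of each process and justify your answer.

P's transition system — 3 states:
  m0 = a.(a.b.0 | (b.0)\{a})\{a} :: -a-> m1
  m1 = (a.b.0 | (b.0)\{a})\{a} :: -b-> m2
  m2 = (a.b.0 | 0\{a})\{a} :: ∅
Q's transition system — 3 states:
  n0 = a.(a.b.0 | (0 + (b.0)\{a}))\{a} :: -a-> n1
  n1 = (a.b.0 | (0 + (b.0)\{a}))\{a} :: -b-> n2
  n2 = (a.b.0 | 0\{a})\{a} :: ∅
Partition-refinement fixed point:
  B0 = {m0, n0}
  B1 = {m1, n1}
  B2 = {m2, n2}
m0 ∈ B0, n0 ∈ B0 → same block

P ~ Q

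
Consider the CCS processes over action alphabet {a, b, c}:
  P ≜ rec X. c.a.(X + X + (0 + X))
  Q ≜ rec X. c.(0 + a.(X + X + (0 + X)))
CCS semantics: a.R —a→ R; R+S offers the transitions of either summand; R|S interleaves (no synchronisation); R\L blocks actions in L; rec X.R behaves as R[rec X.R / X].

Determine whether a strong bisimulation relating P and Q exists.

bisimilar

P's transition system — 3 states:
  s0 = rec X. c.a.(X + X + (0 + X)) :: =c=> s1
  s1 = a.((rec X. c.a.(X + X + (0 + X))) + (rec X. c.a.(X + X + (0 + X))) + (0 + (rec X. c.a.(X + X + (0 + X))))) :: =a=> s2
  s2 = (rec X. c.a.(X + X + (0 + X))) + (rec X. c.a.(X + X + (0 + X))) + (0 + (rec X. c.a.(X + X + (0 + X)))) :: =c=> s1
Q's transition system — 3 states:
  t0 = rec X. c.(0 + a.(X + X + (0 + X))) :: =c=> t1
  t1 = 0 + a.((rec X. c.(0 + a.(X + X + (0 + X)))) + (rec X. c.(0 + a.(X + X + (0 + X)))) + (0 + (rec X. c.(0 + a.(X + X + (0 + X)))))) :: =a=> t2
  t2 = (rec X. c.(0 + a.(X + X + (0 + X)))) + (rec X. c.(0 + a.(X + X + (0 + X)))) + (0 + (rec X. c.(0 + a.(X + X + (0 + X))))) :: =c=> t1
Coarsest stable partition (strong bisimilarity classes):
  B0 = {s0, s2, t0, t2}
  B1 = {s1, t1}
s0 ∈ B0, t0 ∈ B0 → same block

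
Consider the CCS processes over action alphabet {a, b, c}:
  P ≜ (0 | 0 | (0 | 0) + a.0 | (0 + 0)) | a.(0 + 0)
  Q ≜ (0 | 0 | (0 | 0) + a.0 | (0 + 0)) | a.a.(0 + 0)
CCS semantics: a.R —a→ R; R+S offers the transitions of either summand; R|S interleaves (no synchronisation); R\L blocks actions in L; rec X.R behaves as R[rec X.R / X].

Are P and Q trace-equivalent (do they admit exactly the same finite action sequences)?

NO — witness ⟨aaa⟩

P's transition system — 4 states:
  u0 = (0 | 0 | (0 | 0) + a.0 | (0 + 0)) | a.(0 + 0) → --a--▸ u1, --a--▸ u2
  u1 = (0 | 0 | (0 | 0) + a.0 | (0 + 0)) | (0 + 0) → --a--▸ u3
  u2 = 0 | (0 + 0) | a.(0 + 0) → --a--▸ u3
  u3 = 0 | (0 + 0) | (0 + 0) → ·
Q's transition system — 6 states:
  v0 = (0 | 0 | (0 | 0) + a.0 | (0 + 0)) | a.a.(0 + 0) → --a--▸ v1, --a--▸ v2
  v1 = (0 | 0 | (0 | 0) + a.0 | (0 + 0)) | a.(0 + 0) → --a--▸ v3, --a--▸ v4
  v2 = 0 | (0 + 0) | a.a.(0 + 0) → --a--▸ v4
  v3 = (0 | 0 | (0 | 0) + a.0 | (0 + 0)) | (0 + 0) → --a--▸ v5
  v4 = 0 | (0 + 0) | a.(0 + 0) → --a--▸ v5
  v5 = 0 | (0 + 0) | (0 + 0) → ·
Run σ = ⟨aaa⟩ on Q: start {v0}
  step 1 (a): {v1, v2}
  step 2 (a): {v3, v4}
  step 3 (a): {v5}
  — Q admits the full trace.
Run σ = ⟨aaa⟩ on P: start {u0}
  step 1 (a): {u1, u2}
  step 2 (a): {u3}
  step 3 (a): ∅ (P stuck)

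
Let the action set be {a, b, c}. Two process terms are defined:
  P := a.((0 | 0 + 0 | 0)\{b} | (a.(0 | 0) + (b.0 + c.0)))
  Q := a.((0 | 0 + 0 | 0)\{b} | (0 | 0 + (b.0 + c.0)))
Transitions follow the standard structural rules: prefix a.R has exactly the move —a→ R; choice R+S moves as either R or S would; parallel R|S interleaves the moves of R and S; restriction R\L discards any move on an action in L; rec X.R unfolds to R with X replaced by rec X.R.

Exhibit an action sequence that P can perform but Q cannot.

P's transition system — 4 states:
  u0 = a.((0 | 0 + 0 | 0)\{b} | (a.(0 | 0) + (b.0 + c.0))) → --a--▸ u1
  u1 = (0 | 0 + 0 | 0)\{b} | (a.(0 | 0) + (b.0 + c.0)) → --a--▸ u2, --b--▸ u3, --c--▸ u3
  u2 = (0 | 0 + 0 | 0)\{b} | (0 | 0) → deadlocked
  u3 = (0 | 0 + 0 | 0)\{b} | 0 → deadlocked
Q's transition system — 3 states:
  v0 = a.((0 | 0 + 0 | 0)\{b} | (0 | 0 + (b.0 + c.0))) → --a--▸ v1
  v1 = (0 | 0 + 0 | 0)\{b} | (0 | 0 + (b.0 + c.0)) → --b--▸ v2, --c--▸ v2
  v2 = (0 | 0 + 0 | 0)\{b} | 0 → deadlocked
Run σ = ⟨aa⟩ on P: start {u0}
  step 1 (a): {u1}
  step 2 (a): {u2}
  — P admits the full trace.
Run σ = ⟨aa⟩ on Q: start {v0}
  step 1 (a): {v1}
  step 2 (a): no successor for Q

aa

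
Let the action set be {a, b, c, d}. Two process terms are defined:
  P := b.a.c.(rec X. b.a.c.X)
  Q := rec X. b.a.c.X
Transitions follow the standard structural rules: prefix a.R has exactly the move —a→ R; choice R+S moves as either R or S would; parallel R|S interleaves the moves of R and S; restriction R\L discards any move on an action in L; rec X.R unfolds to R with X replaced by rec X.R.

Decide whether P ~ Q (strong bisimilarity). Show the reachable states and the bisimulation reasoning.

Reachable graph of P (4 states):
  s0 = b.a.c.(rec X. b.a.c.X) :: =b=> s1
  s1 = a.c.(rec X. b.a.c.X) :: =a=> s2
  s2 = c.(rec X. b.a.c.X) :: =c=> s3
  s3 = rec X. b.a.c.X :: =b=> s1
Reachable graph of Q (3 states):
  t0 = rec X. b.a.c.X :: =b=> t1
  t1 = a.c.(rec X. b.a.c.X) :: =a=> t2
  t2 = c.(rec X. b.a.c.X) :: =c=> t0
Coarsest stable partition (strong bisimilarity classes):
  B0 = {s0, s3, t0}
  B1 = {s1, t1}
  B2 = {s2, t2}
s0 ∈ B0, t0 ∈ B0 → same block

P ~ Q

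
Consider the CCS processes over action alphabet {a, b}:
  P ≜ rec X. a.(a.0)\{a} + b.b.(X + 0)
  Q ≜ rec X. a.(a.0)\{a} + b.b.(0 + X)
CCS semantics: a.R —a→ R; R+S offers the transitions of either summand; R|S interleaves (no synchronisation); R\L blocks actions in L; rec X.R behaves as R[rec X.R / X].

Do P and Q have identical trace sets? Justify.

Reachable graph of P (4 states):
  u0 = rec X. a.(a.0)\{a} + b.b.(X + 0) has moves ··a··> u1, ··b··> u2
  u1 = (a.0)\{a} has moves deadlocked
  u2 = b.((rec X. a.(a.0)\{a} + b.b.(X + 0)) + 0) has moves ··b··> u3
  u3 = (rec X. a.(a.0)\{a} + b.b.(X + 0)) + 0 has moves ··a··> u1, ··b··> u2
Reachable graph of Q (4 states):
  v0 = rec X. a.(a.0)\{a} + b.b.(0 + X) has moves ··a··> v1, ··b··> v2
  v1 = (a.0)\{a} has moves deadlocked
  v2 = b.(0 + (rec X. a.(a.0)\{a} + b.b.(0 + X))) has moves ··b··> v3
  v3 = 0 + (rec X. a.(a.0)\{a} + b.b.(0 + X)) has moves ··a··> v1, ··b··> v2
Bisimilarity quotient blocks:
  B0 = {u0, u3, v0, v3}
  B1 = {u1, v1}
  B2 = {u2, v2}
u0 ∈ B0, v0 ∈ B0 → same block
Bisimilar ⇒ trace-equivalent.

YES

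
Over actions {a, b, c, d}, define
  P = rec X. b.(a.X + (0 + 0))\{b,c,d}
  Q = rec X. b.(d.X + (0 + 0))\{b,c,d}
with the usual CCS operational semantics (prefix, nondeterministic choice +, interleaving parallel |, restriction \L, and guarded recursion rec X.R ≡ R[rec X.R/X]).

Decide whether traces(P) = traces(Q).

traces(P) ≠ traces(Q) — witness ⟨ba⟩

Reachable graph of P (3 states):
  m0 = rec X. b.(a.X + (0 + 0))\{b,c,d} → -b-> m1
  m1 = (a.(rec X. b.(a.X + (0 + 0))\{b,c,d}) + (0 + 0))\{b,c,d} → -a-> m2
  m2 = (rec X. b.(a.X + (0 + 0))\{b,c,d})\{b,c,d} → (no moves)
Reachable graph of Q (2 states):
  n0 = rec X. b.(d.X + (0 + 0))\{b,c,d} → -b-> n1
  n1 = (d.(rec X. b.(d.X + (0 + 0))\{b,c,d}) + (0 + 0))\{b,c,d} → (no moves)
Executing ba from P (initial set {m0}):
  step 1 (b): {m1}
  step 2 (a): {m2}
  P completes σ.
Executing ba from Q (initial set {n0}):
  step 1 (b): {n1}
  step 2 (a): ∅ (Q stuck)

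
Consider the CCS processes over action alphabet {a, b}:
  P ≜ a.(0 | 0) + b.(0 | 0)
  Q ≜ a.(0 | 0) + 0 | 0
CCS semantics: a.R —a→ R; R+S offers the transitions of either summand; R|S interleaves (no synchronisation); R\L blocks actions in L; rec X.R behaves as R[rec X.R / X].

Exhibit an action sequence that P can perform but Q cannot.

b

LTS(P): 2 reachable states
  s0 = a.(0 | 0) + b.(0 | 0) has moves —a→ s1, —b→ s1
  s1 = 0 | 0 has moves (no moves)
LTS(Q): 2 reachable states
  t0 = a.(0 | 0) + 0 | 0 has moves —a→ t1
  t1 = 0 | 0 has moves (no moves)
Run σ = ⟨b⟩ on P: start {s0}
  step 1 (b): {s1}
  — P admits the full trace.
Run σ = ⟨b⟩ on Q: start {t0}
  step 1 (b): no successor for Q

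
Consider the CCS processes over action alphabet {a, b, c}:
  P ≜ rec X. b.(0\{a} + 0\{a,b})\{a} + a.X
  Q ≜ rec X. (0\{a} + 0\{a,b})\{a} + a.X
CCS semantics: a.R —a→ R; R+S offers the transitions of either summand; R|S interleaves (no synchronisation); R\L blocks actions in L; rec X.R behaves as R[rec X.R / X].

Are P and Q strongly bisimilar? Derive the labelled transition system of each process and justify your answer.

Reachable graph of P (2 states):
  m0 = rec X. b.(0\{a} + 0\{a,b})\{a} + a.X :: —a→ m0, —b→ m1
  m1 = (0\{a} + 0\{a,b})\{a} :: stopped
Reachable graph of Q (1 states):
  n0 = rec X. (0\{a} + 0\{a,b})\{a} + a.X :: —a→ n0
Bisimilarity quotient blocks:
  B0 = {m0}
  B1 = {m1}
  B2 = {n0}
m0 ∈ B0, n0 ∈ B2 → different blocks

not bisimilar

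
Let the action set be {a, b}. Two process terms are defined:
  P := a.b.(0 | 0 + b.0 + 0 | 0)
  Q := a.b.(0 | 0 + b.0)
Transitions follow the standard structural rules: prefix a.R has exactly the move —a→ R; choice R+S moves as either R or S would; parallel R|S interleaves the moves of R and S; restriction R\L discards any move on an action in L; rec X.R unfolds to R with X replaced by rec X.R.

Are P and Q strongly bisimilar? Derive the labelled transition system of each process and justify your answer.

Reachable graph of P (4 states):
  u0 = a.b.(0 | 0 + b.0 + 0 | 0) → --a--▸ u1
  u1 = b.(0 | 0 + b.0 + 0 | 0) → --b--▸ u2
  u2 = 0 | 0 + b.0 + 0 | 0 → --b--▸ u3
  u3 = 0 → deadlocked
Reachable graph of Q (4 states):
  v0 = a.b.(0 | 0 + b.0) → --a--▸ v1
  v1 = b.(0 | 0 + b.0) → --b--▸ v2
  v2 = 0 | 0 + b.0 → --b--▸ v3
  v3 = 0 → deadlocked
Bisimilarity quotient blocks:
  B0 = {u0, v0}
  B1 = {u1, v1}
  B2 = {u2, v2}
  B3 = {u3, v3}
u0 ∈ B0, v0 ∈ B0 → same block

YES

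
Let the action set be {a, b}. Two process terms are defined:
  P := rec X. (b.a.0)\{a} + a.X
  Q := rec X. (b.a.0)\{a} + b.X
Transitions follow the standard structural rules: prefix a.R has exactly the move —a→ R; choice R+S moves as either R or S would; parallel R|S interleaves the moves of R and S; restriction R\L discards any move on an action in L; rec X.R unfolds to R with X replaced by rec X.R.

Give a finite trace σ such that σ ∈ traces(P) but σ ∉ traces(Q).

a

Reachable graph of P (2 states):
  p0 = rec X. (b.a.0)\{a} + a.X :: =a=> p0, =b=> p1
  p1 = (a.0)\{a} :: (no moves)
Reachable graph of Q (2 states):
  q0 = rec X. (b.a.0)\{a} + b.X :: =b=> q0, =b=> q1
  q1 = (a.0)\{a} :: (no moves)
Run σ = ⟨a⟩ on P: start {p0}
  step 1 (a): {p0}
  P completes σ.
Run σ = ⟨a⟩ on Q: start {q0}
  step 1 (a): no successor for Q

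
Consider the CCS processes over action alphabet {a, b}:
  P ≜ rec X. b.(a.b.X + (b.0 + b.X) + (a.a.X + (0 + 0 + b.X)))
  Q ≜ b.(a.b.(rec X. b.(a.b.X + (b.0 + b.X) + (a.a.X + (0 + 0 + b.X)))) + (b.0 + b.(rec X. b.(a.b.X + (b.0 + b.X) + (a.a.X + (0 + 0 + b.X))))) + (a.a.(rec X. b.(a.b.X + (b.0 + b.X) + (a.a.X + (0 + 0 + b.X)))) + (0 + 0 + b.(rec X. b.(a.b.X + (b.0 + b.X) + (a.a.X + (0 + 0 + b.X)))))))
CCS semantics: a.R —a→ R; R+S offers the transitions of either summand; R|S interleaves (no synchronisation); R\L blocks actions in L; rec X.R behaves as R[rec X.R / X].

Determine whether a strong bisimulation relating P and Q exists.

YES

LTS(P): 5 reachable states
  m0 = rec X. b.(a.b.X + (b.0 + b.X) + (a.a.X + (0 + 0 + b.X))) ⊢ --b--▸ m1
  m1 = a.b.(rec X. b.(a.b.X + (b.0 + b.X) + (a.a.X + (0 + 0 + b.X)))) + (b.0 + b.(rec X. b.(a.b.X + (b.0 + b.X) + (a.a.X + (0 + 0 + b.X))))) + (a.a.(rec X. b.(a.b.X + (b.0 + b.X) + (a.a.X + (0 + 0 + b.X)))) + (0 + 0 + b.(rec X. b.(a.b.X + (b.0 + b.X) + (a.a.X + (0 + 0 + b.X)))))) ⊢ --a--▸ m2, --a--▸ m3, --b--▸ m0, --b--▸ m4
  m2 = a.(rec X. b.(a.b.X + (b.0 + b.X) + (a.a.X + (0 + 0 + b.X)))) ⊢ --a--▸ m0
  m3 = b.(rec X. b.(a.b.X + (b.0 + b.X) + (a.a.X + (0 + 0 + b.X)))) ⊢ --b--▸ m0
  m4 = 0 ⊢ ·
LTS(Q): 6 reachable states
  n0 = b.(a.b.(rec X. b.(a.b.X + (b.0 + b.X) + (a.a.X + (0 + 0 + b.X)))) + (b.0 + b.(rec X. b.(a.b.X + (b.0 + b.X) + (a.a.X + (0 + 0 + b.X))))) + (a.a.(rec X. b.(a.b.X + (b.0 + b.X) + (a.a.X + (0 + 0 + b.X)))) + (0 + 0 + b.(rec X. b.(a.b.X + (b.0 + b.X) + (a.a.X + (0 + 0 + b.X))))))) ⊢ --b--▸ n1
  n1 = a.b.(rec X. b.(a.b.X + (b.0 + b.X) + (a.a.X + (0 + 0 + b.X)))) + (b.0 + b.(rec X. b.(a.b.X + (b.0 + b.X) + (a.a.X + (0 + 0 + b.X))))) + (a.a.(rec X. b.(a.b.X + (b.0 + b.X) + (a.a.X + (0 + 0 + b.X)))) + (0 + 0 + b.(rec X. b.(a.b.X + (b.0 + b.X) + (a.a.X + (0 + 0 + b.X)))))) ⊢ --a--▸ n2, --a--▸ n3, --b--▸ n4, --b--▸ n5
  n2 = a.(rec X. b.(a.b.X + (b.0 + b.X) + (a.a.X + (0 + 0 + b.X)))) ⊢ --a--▸ n5
  n3 = b.(rec X. b.(a.b.X + (b.0 + b.X) + (a.a.X + (0 + 0 + b.X)))) ⊢ --b--▸ n5
  n4 = 0 ⊢ ·
  n5 = rec X. b.(a.b.X + (b.0 + b.X) + (a.a.X + (0 + 0 + b.X))) ⊢ --b--▸ n1
Coarsest stable partition (strong bisimilarity classes):
  B0 = {m0, n0, n5}
  B1 = {m1, n1}
  B2 = {m4, n4}
  B3 = {m2, n2}
  B4 = {m3, n3}
m0 ∈ B0, n0 ∈ B0 → same block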